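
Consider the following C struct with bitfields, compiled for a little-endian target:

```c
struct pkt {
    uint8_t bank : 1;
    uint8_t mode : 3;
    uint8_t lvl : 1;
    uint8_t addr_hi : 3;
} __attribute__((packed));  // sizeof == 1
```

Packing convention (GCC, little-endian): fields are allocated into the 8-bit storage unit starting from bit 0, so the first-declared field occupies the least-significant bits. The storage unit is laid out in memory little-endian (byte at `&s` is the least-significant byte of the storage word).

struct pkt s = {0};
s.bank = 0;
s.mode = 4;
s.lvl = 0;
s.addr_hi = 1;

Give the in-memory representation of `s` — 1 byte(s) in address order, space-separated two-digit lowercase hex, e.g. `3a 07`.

bank (1b) val=0 bits=0x0 at bit 0: 0x00
mode (3b) val=4 bits=0x4 at bit 1: 0x08
lvl (1b) val=0 bits=0x0 at bit 4: 0x08
addr_hi (3b) val=1 bits=0x1 at bit 5: 0x28
word = 0x28 → little-endian bytes:
  [0]=0x28

28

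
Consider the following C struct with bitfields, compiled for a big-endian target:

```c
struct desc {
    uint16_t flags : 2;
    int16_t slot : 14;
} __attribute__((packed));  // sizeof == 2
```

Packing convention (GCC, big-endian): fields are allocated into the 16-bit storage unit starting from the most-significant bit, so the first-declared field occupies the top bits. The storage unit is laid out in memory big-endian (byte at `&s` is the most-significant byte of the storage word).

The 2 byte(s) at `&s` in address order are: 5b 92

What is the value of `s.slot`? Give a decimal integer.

[0]=0x5b [1]=0x92 (big-endian) → word 0x5b92
flags:2 @ bit 14 → (0x5b92>>14)&0x3 = 0x1
slot:14 @ bit 0 → (0x5b92>>0)&0x3fff = 0x1b92  ←
slot signed 14b, MSB=0: value = 7058

7058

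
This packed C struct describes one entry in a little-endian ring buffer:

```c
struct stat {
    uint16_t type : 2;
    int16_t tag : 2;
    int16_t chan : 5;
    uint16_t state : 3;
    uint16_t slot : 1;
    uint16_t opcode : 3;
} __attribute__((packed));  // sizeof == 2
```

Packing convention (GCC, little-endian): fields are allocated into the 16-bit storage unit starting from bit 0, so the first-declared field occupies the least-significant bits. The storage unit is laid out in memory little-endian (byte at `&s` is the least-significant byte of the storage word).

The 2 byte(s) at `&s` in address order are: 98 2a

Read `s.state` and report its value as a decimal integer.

5

[0]=0x98 [1]=0x2a (little-endian) → word 0x2a98
type [0+:2] = (word>>0) & 0x3 = 0
tag [2+:2] = (word>>2) & 0x3 = 2
chan [4+:5] = (word>>4) & 0x1f = 9
state [9+:3] = (word>>9) & 0x7 = 5  ←
slot [12+:1] = (word>>12) & 0x1 = 0
opcode [13+:3] = (word>>13) & 0x7 = 1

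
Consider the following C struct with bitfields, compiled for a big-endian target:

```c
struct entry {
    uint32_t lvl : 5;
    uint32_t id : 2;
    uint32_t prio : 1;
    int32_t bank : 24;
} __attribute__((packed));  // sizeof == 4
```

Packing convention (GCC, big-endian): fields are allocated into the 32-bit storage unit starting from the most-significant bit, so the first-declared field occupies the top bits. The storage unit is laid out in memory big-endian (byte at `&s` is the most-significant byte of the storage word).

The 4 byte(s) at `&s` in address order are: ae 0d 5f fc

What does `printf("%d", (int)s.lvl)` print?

21

[0]=0xae [1]=0x0d [2]=0x5f [3]=0xfc (big-endian) → word 0xae0d5ffc
lvl:5 @ bit 27 → (0xae0d5ffc>>27)&0x1f = 0x15  ←
id:2 @ bit 25 → (0xae0d5ffc>>25)&0x3 = 0x3
prio:1 @ bit 24 → (0xae0d5ffc>>24)&0x1 = 0x0
bank:24 @ bit 0 → (0xae0d5ffc>>0)&0xffffff = 0xd5ffc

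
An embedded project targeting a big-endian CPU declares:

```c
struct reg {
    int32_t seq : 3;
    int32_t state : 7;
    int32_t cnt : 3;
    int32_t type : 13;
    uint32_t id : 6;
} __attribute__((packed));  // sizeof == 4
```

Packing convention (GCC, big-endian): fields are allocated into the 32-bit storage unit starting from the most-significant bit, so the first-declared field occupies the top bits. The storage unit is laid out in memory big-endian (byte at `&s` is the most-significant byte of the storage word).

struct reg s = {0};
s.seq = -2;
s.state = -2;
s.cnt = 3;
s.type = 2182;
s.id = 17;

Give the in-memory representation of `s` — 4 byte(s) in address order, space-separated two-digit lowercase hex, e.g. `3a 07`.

[29+:3] seq=-2 & 0x7 = 0x6; word=0xc0000000
[22+:7] state=-2 & 0x7f = 0x7e; word=0xdf800000
[19+:3] cnt=3 & 0x7 = 0x3; word=0xdf980000
[6+:13] type=2182 & 0x1fff = 0x886; word=0xdf9a2180
[0+:6] id=17 & 0x3f = 0x11; word=0xdf9a2191
word = 0xdf9a2191 → big-endian bytes:
  [0]=0xdf  [1]=0x9a  [2]=0x21  [3]=0x91

df 9a 21 91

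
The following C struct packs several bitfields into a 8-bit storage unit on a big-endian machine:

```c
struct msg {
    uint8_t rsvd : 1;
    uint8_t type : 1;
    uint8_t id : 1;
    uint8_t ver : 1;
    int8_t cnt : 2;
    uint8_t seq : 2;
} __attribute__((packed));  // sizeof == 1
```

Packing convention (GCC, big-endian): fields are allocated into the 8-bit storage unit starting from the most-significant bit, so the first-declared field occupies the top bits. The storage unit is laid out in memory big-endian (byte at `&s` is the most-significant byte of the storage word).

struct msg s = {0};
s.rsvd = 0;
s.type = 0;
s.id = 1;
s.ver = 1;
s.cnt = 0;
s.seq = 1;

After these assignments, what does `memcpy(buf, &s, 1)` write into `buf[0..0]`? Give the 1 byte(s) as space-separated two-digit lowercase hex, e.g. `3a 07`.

[7+:1] rsvd=0 & 0x1 = 0x0; word=0x00
[6+:1] type=0 & 0x1 = 0x0; word=0x00
[5+:1] id=1 & 0x1 = 0x1; word=0x20
[4+:1] ver=1 & 0x1 = 0x1; word=0x30
[2+:2] cnt=0 & 0x3 = 0x0; word=0x30
[0+:2] seq=1 & 0x3 = 0x1; word=0x31
word = 0x31 → big-endian bytes:
  [0]=0x31

31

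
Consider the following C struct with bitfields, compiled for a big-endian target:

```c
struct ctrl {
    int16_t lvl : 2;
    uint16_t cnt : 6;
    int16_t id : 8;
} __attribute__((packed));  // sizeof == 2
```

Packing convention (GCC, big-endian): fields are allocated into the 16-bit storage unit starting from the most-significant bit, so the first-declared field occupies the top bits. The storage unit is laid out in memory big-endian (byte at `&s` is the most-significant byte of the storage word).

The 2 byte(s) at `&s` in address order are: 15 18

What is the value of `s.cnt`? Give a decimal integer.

21

[0]=0x15 [1]=0x18 (big-endian) → word 0x1518
lvl [14+:2] = (word>>14) & 0x3 = 0
cnt [8+:6] = (word>>8) & 0x3f = 21  ←
id [0+:8] = (word>>0) & 0xff = 24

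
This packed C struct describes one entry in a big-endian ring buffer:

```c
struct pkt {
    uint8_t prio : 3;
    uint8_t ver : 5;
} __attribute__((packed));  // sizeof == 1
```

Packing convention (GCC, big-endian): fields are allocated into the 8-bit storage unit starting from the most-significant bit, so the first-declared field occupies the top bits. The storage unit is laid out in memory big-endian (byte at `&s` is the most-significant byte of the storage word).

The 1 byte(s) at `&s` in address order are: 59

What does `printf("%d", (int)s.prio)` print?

[0]=0x59 (big-endian) → word 0x59
prio [5+:3] = (word>>5) & 0x7 = 2  ←
ver [0+:5] = (word>>0) & 0x1f = 25

2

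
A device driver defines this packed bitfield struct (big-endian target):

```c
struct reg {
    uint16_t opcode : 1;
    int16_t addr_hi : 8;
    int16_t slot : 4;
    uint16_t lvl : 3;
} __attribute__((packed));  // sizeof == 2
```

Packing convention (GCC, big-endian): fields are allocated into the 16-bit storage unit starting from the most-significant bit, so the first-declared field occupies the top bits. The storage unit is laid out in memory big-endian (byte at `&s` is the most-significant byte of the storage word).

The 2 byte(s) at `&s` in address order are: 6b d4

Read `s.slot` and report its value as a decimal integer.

[0]=0x6b [1]=0xd4 (big-endian) → word 0x6bd4
opcode:1 @ bit 15 → (0x6bd4>>15)&0x1 = 0x0
addr_hi:8 @ bit 7 → (0x6bd4>>7)&0xff = 0xd7
slot:4 @ bit 3 → (0x6bd4>>3)&0xf = 0xa  ←
lvl:3 @ bit 0 → (0x6bd4>>0)&0x7 = 0x4
slot signed 4b, MSB=1: 10 - 16 = -6

-6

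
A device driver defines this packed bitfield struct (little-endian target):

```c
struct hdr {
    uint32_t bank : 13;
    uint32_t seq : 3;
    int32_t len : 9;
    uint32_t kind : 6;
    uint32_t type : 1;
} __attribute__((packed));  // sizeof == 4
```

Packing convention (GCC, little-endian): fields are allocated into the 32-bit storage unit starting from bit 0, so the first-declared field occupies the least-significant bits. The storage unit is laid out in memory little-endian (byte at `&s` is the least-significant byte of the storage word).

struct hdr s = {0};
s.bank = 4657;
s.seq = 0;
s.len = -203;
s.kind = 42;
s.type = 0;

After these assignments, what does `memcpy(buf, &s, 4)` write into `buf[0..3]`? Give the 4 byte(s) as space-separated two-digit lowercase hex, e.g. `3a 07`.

bank (13b) val=4657 bits=0x1231 at bit 0: 0x00001231
seq (3b) val=0 bits=0x0 at bit 13: 0x00001231
len (9b) val=-203 bits=0x135 at bit 16: 0x01351231
kind (6b) val=42 bits=0x2a at bit 25: 0x55351231
type (1b) val=0 bits=0x0 at bit 31: 0x55351231
word = 0x55351231 → little-endian bytes:
  [0]=0x31  [1]=0x12  [2]=0x35  [3]=0x55

31 12 35 55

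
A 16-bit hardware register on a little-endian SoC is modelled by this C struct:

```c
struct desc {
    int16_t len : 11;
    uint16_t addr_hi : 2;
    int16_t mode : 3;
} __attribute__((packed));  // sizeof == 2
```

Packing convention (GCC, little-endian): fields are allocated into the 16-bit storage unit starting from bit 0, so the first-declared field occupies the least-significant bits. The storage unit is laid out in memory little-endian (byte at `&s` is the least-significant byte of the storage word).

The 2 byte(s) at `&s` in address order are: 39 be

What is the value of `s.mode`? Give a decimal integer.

-3

[0]=0x39 [1]=0xbe (little-endian) → word 0xbe39
len:11 @ bit 0 → (0xbe39>>0)&0x7ff = 0x639
addr_hi:2 @ bit 11 → (0xbe39>>11)&0x3 = 0x3
mode:3 @ bit 13 → (0xbe39>>13)&0x7 = 0x5  ←
mode signed 3b, MSB=1: 5 - 8 = -3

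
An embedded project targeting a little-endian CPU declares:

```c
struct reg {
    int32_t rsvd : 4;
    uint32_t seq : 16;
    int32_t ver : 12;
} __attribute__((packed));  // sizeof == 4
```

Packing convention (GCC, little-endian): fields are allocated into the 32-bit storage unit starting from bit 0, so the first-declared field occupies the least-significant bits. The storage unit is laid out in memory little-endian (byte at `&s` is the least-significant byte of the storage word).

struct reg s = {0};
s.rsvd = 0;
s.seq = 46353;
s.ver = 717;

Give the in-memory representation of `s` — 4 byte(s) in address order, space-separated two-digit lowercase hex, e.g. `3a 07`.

10 51 db 2c

rsvd:4 = 0 → 0x0 << 0 → word 0x00000000
seq:16 = 46353 → 0xb511 << 4 → word 0x000b5110
ver:12 = 717 → 0x2cd << 20 → word 0x2cdb5110
word = 0x2cdb5110 → little-endian bytes:
  [0]=0x10  [1]=0x51  [2]=0xdb  [3]=0x2c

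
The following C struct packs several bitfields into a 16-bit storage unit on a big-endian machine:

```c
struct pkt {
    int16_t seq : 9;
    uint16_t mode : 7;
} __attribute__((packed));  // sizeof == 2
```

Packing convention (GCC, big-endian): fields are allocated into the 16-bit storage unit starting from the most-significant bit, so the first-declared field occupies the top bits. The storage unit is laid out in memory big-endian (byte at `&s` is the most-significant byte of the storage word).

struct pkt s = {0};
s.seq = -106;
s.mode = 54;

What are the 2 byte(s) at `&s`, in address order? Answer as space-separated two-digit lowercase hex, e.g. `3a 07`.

cb 36

seq (9b) val=-106 bits=0x196 at bit 7: 0xcb00
mode (7b) val=54 bits=0x36 at bit 0: 0xcb36
word = 0xcb36 → big-endian bytes:
  [0]=0xcb  [1]=0x36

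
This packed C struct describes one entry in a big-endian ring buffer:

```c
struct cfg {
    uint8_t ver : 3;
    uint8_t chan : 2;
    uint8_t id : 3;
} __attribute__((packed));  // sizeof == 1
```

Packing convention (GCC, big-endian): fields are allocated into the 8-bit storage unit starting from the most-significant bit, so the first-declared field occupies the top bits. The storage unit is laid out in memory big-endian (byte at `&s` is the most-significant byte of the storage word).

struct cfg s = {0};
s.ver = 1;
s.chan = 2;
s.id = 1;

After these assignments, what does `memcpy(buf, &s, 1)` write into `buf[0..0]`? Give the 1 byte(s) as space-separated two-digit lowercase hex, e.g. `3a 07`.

31

ver (3b) val=1 bits=0x1 at bit 5: 0x20
chan (2b) val=2 bits=0x2 at bit 3: 0x30
id (3b) val=1 bits=0x1 at bit 0: 0x31
word = 0x31 → big-endian bytes:
  [0]=0x31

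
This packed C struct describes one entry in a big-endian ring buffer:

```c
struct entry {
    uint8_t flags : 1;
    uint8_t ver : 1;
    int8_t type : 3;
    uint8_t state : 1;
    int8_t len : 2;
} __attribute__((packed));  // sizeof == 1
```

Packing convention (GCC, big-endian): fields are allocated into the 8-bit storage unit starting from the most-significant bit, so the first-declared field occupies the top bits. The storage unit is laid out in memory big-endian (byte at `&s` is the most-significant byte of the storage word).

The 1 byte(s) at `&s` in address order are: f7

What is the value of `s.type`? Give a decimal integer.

-2

[0]=0xf7 (big-endian) → word 0xf7
flags [7+:1] = (word>>7) & 0x1 = 1
ver [6+:1] = (word>>6) & 0x1 = 1
type [3+:3] = (word>>3) & 0x7 = 6  ←
state [2+:1] = (word>>2) & 0x1 = 1
len [0+:2] = (word>>0) & 0x3 = 3
type signed 3b, MSB=1: 6 - 8 = -2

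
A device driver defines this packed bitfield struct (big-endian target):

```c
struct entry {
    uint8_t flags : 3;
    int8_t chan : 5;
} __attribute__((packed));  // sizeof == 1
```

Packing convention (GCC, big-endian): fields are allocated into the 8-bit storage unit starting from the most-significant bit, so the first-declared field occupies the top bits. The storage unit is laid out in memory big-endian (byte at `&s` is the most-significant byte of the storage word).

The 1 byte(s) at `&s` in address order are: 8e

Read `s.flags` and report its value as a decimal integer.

[0]=0x8e (big-endian) → word 0x8e
flags [5+:3] = (word>>5) & 0x7 = 4  ←
chan [0+:5] = (word>>0) & 0x1f = 14

4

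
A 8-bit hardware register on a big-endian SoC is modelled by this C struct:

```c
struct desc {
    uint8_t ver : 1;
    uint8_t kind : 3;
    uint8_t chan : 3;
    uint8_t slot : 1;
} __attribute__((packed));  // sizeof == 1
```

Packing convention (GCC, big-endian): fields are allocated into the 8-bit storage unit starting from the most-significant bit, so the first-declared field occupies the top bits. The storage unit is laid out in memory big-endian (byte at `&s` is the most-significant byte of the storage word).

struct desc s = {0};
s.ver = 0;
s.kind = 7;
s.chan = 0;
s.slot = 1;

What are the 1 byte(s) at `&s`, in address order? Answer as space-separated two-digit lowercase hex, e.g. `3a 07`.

71

ver:1 = 0 → 0x0 << 7 → word 0x00
kind:3 = 7 → 0x7 << 4 → word 0x70
chan:3 = 0 → 0x0 << 1 → word 0x70
slot:1 = 1 → 0x1 << 0 → word 0x71
word = 0x71 → big-endian bytes:
  [0]=0x71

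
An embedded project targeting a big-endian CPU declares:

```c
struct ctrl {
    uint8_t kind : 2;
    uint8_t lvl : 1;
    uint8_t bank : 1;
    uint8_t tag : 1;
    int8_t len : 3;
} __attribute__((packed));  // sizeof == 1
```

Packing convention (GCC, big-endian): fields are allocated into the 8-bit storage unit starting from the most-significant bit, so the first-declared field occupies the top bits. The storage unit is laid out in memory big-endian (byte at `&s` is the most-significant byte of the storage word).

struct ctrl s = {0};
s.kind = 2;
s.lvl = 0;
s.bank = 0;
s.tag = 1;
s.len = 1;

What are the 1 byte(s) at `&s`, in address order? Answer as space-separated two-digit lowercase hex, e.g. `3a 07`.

89

kind:2 = 2 → 0x2 << 6 → word 0x80
lvl:1 = 0 → 0x0 << 5 → word 0x80
bank:1 = 0 → 0x0 << 4 → word 0x80
tag:1 = 1 → 0x1 << 3 → word 0x88
len:3 = 1 → 0x1 << 0 → word 0x89
word = 0x89 → big-endian bytes:
  [0]=0x89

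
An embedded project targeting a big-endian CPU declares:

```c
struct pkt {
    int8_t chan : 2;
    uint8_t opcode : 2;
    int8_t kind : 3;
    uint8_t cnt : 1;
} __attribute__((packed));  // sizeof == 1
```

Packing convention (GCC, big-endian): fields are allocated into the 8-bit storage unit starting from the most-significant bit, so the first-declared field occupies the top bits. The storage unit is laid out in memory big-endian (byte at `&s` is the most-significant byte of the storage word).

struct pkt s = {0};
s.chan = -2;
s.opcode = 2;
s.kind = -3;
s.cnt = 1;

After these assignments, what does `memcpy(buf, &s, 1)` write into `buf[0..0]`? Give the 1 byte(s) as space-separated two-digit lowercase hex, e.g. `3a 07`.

chan:2 = -2 → 0x2 << 6 → word 0x80
opcode:2 = 2 → 0x2 << 4 → word 0xa0
kind:3 = -3 → 0x5 << 1 → word 0xaa
cnt:1 = 1 → 0x1 << 0 → word 0xab
word = 0xab → big-endian bytes:
  [0]=0xab

ab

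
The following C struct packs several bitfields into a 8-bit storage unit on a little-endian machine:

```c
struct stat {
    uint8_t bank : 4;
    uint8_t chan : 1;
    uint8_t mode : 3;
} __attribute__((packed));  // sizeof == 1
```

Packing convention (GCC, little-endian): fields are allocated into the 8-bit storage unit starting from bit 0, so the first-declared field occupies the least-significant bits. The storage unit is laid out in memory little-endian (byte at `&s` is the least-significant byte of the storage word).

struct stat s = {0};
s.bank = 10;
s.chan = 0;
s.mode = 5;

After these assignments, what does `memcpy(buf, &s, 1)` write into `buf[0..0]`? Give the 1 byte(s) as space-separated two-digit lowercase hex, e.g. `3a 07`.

aa

bank (4b) val=10 bits=0xa at bit 0: 0x0a
chan (1b) val=0 bits=0x0 at bit 4: 0x0a
mode (3b) val=5 bits=0x5 at bit 5: 0xaa
word = 0xaa → little-endian bytes:
  [0]=0xaa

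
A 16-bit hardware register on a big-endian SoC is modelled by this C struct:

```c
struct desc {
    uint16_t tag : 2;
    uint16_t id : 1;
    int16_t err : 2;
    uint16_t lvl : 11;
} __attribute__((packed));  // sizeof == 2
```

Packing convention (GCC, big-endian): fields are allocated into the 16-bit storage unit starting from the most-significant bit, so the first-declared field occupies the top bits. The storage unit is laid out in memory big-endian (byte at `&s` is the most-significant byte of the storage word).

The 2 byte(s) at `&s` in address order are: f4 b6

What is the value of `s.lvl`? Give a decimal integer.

[0]=0xf4 [1]=0xb6 (big-endian) → word 0xf4b6
tag [14+:2] = (word>>14) & 0x3 = 3
id [13+:1] = (word>>13) & 0x1 = 1
err [11+:2] = (word>>11) & 0x3 = 2
lvl [0+:11] = (word>>0) & 0x7ff = 1206  ←

1206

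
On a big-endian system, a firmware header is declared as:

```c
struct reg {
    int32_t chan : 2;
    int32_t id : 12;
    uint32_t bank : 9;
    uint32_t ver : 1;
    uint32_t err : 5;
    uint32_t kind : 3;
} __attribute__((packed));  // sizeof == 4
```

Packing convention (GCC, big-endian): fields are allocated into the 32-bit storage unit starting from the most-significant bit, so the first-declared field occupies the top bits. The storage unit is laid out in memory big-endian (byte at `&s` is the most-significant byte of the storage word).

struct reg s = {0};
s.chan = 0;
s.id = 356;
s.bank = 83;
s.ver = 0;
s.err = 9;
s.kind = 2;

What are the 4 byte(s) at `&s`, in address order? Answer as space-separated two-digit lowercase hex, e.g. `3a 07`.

chan (2b) val=0 bits=0x0 at bit 30: 0x00000000
id (12b) val=356 bits=0x164 at bit 18: 0x05900000
bank (9b) val=83 bits=0x53 at bit 9: 0x0590a600
ver (1b) val=0 bits=0x0 at bit 8: 0x0590a600
err (5b) val=9 bits=0x9 at bit 3: 0x0590a648
kind (3b) val=2 bits=0x2 at bit 0: 0x0590a64a
word = 0x0590a64a → big-endian bytes:
  [0]=0x05  [1]=0x90  [2]=0xa6  [3]=0x4a

05 90 a6 4a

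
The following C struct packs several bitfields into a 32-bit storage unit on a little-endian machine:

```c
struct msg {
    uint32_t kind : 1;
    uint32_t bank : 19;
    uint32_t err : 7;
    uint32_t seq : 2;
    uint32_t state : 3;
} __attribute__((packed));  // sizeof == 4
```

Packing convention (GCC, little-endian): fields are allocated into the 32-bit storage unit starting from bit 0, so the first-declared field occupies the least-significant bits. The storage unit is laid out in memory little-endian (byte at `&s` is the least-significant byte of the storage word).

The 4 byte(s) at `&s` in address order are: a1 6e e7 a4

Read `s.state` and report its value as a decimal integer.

5

[0]=0xa1 [1]=0x6e [2]=0xe7 [3]=0xa4 (little-endian) → word 0xa4e76ea1
kind [0+:1] = (word>>0) & 0x1 = 1
bank [1+:19] = (word>>1) & 0x7ffff = 243536
err [20+:7] = (word>>20) & 0x7f = 78
seq [27+:2] = (word>>27) & 0x3 = 0
state [29+:3] = (word>>29) & 0x7 = 5  ←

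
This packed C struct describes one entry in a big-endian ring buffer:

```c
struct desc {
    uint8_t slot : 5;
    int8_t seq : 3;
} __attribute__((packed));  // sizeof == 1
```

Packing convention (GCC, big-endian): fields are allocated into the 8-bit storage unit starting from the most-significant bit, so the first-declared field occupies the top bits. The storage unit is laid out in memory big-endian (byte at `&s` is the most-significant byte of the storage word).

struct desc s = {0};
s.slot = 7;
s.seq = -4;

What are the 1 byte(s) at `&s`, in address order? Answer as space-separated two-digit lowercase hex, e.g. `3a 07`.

slot (5b) val=7 bits=0x7 at bit 3: 0x38
seq (3b) val=-4 bits=0x4 at bit 0: 0x3c
word = 0x3c → big-endian bytes:
  [0]=0x3c

3c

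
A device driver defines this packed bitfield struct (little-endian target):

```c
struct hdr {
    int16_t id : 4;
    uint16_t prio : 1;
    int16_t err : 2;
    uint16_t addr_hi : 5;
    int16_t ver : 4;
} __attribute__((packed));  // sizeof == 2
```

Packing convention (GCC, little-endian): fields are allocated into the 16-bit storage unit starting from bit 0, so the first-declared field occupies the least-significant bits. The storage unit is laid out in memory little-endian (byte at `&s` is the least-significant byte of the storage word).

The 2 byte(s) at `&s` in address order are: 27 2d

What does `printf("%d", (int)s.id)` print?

7

[0]=0x27 [1]=0x2d (little-endian) → word 0x2d27
id:4 @ bit 0 → (0x2d27>>0)&0xf = 0x7  ←
prio:1 @ bit 4 → (0x2d27>>4)&0x1 = 0x0
err:2 @ bit 5 → (0x2d27>>5)&0x3 = 0x1
addr_hi:5 @ bit 7 → (0x2d27>>7)&0x1f = 0x1a
ver:4 @ bit 12 → (0x2d27>>12)&0xf = 0x2
id signed 4b, MSB=0: value = 7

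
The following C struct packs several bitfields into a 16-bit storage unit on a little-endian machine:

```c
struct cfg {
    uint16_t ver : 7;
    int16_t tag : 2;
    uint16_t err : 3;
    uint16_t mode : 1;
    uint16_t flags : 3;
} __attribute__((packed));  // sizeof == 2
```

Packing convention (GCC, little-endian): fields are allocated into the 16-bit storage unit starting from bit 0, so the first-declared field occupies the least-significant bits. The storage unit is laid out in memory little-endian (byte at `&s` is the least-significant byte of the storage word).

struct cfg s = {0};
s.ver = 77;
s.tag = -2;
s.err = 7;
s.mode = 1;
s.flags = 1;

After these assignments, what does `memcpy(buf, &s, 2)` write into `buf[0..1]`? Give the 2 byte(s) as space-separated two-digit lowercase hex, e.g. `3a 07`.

ver:7 = 77 → 0x4d << 0 → word 0x004d
tag:2 = -2 → 0x2 << 7 → word 0x014d
err:3 = 7 → 0x7 << 9 → word 0x0f4d
mode:1 = 1 → 0x1 << 12 → word 0x1f4d
flags:3 = 1 → 0x1 << 13 → word 0x3f4d
word = 0x3f4d → little-endian bytes:
  [0]=0x4d  [1]=0x3f

4d 3f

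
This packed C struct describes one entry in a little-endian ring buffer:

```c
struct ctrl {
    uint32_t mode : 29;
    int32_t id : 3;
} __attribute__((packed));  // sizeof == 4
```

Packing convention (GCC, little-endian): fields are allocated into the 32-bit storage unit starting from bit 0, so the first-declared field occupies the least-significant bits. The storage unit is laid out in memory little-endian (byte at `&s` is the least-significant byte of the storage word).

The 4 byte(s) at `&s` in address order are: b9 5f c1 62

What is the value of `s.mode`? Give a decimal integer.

[0]=0xb9 [1]=0x5f [2]=0xc1 [3]=0x62 (little-endian) → word 0x62c15fb9
mode [0+:29] = (word>>0) & 0x1fffffff = 46227385  ←
id [29+:3] = (word>>29) & 0x7 = 3

46227385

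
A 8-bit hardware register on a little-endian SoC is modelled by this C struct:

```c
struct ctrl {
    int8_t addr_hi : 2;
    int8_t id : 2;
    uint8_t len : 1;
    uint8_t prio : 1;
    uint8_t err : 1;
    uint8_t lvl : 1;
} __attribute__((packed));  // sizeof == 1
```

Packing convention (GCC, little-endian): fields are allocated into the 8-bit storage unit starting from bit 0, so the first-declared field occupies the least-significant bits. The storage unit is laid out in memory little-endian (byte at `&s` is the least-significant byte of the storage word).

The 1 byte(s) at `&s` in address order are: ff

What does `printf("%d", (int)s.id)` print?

[0]=0xff (little-endian) → word 0xff
addr_hi [0+:2] = (word>>0) & 0x3 = 3
id [2+:2] = (word>>2) & 0x3 = 3  ←
len [4+:1] = (word>>4) & 0x1 = 1
prio [5+:1] = (word>>5) & 0x1 = 1
err [6+:1] = (word>>6) & 0x1 = 1
lvl [7+:1] = (word>>7) & 0x1 = 1
id signed 2b, MSB=1: 3 - 4 = -1

-1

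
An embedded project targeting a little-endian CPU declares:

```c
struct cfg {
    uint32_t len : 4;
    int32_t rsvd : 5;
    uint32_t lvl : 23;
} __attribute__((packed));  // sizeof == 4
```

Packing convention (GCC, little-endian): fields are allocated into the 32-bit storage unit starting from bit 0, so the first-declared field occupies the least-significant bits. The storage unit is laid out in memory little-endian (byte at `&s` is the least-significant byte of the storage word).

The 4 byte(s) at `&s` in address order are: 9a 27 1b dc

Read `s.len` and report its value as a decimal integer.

[0]=0x9a [1]=0x27 [2]=0x1b [3]=0xdc (little-endian) → word 0xdc1b279a
len:4 @ bit 0 → (0xdc1b279a>>0)&0xf = 0xa  ←
rsvd:5 @ bit 4 → (0xdc1b279a>>4)&0x1f = 0x19
lvl:23 @ bit 9 → (0xdc1b279a>>9)&0x7fffff = 0x6e0d93

10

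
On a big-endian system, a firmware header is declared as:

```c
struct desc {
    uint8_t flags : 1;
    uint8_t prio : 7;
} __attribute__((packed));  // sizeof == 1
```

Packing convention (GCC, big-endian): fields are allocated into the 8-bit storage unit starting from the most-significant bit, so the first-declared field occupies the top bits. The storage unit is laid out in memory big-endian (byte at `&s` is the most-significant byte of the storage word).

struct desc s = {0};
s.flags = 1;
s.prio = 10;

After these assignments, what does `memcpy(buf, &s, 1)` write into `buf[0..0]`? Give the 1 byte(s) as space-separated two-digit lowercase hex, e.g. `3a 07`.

8a

flags:1 = 1 → 0x1 << 7 → word 0x80
prio:7 = 10 → 0xa << 0 → word 0x8a
word = 0x8a → big-endian bytes:
  [0]=0x8a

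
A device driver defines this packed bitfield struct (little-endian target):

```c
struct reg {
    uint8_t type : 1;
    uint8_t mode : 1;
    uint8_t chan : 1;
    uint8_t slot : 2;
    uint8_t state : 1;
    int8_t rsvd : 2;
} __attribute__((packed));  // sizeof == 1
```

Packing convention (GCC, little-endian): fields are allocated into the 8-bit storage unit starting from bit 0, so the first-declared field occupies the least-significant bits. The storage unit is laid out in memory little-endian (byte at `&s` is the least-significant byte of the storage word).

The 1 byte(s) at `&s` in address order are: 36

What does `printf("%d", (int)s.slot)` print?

2

[0]=0x36 (little-endian) → word 0x36
type [0+:1] = (word>>0) & 0x1 = 0
mode [1+:1] = (word>>1) & 0x1 = 1
chan [2+:1] = (word>>2) & 0x1 = 1
slot [3+:2] = (word>>3) & 0x3 = 2  ←
state [5+:1] = (word>>5) & 0x1 = 1
rsvd [6+:2] = (word>>6) & 0x3 = 0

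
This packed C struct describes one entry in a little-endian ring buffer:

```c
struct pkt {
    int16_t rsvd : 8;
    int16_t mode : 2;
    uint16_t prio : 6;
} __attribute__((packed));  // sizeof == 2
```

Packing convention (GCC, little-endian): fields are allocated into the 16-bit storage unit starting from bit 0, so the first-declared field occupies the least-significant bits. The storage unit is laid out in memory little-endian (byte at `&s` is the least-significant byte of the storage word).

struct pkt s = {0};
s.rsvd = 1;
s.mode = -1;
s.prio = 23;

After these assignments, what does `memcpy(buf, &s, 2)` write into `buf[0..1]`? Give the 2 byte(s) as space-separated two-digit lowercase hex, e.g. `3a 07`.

rsvd:8 = 1 → 0x1 << 0 → word 0x0001
mode:2 = -1 → 0x3 << 8 → word 0x0301
prio:6 = 23 → 0x17 << 10 → word 0x5f01
word = 0x5f01 → little-endian bytes:
  [0]=0x01  [1]=0x5f

01 5f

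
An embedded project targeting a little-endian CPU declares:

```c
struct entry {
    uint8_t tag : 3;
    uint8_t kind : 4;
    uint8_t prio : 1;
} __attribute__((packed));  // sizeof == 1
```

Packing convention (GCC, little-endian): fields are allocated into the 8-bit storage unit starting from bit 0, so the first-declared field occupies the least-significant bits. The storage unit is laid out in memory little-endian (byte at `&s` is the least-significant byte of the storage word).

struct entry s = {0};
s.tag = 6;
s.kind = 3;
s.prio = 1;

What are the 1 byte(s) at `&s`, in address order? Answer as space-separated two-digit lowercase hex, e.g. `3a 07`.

[0+:3] tag=6 & 0x7 = 0x6; word=0x06
[3+:4] kind=3 & 0xf = 0x3; word=0x1e
[7+:1] prio=1 & 0x1 = 0x1; word=0x9e
word = 0x9e → little-endian bytes:
  [0]=0x9e

9e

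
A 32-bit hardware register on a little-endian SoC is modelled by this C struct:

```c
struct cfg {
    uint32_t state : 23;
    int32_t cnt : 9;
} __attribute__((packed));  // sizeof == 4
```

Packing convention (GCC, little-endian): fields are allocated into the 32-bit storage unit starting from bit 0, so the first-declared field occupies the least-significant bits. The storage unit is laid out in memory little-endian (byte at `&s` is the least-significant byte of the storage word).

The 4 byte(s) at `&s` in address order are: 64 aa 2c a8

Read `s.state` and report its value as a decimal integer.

[0]=0x64 [1]=0xaa [2]=0x2c [3]=0xa8 (little-endian) → word 0xa82caa64
state [0+:23] = (word>>0) & 0x7fffff = 2927204  ←
cnt [23+:9] = (word>>23) & 0x1ff = 336

2927204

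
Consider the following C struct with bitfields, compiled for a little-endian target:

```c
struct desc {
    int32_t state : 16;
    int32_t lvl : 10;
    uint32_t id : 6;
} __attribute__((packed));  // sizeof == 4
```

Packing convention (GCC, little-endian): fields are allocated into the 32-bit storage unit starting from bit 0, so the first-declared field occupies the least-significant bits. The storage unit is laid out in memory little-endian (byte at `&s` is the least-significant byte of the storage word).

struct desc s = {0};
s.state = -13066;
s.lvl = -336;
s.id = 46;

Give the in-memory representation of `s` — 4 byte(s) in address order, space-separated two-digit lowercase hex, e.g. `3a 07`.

state:16 = -13066 → 0xccf6 << 0 → word 0x0000ccf6
lvl:10 = -336 → 0x2b0 << 16 → word 0x02b0ccf6
id:6 = 46 → 0x2e << 26 → word 0xbab0ccf6
word = 0xbab0ccf6 → little-endian bytes:
  [0]=0xf6  [1]=0xcc  [2]=0xb0  [3]=0xba

f6 cc b0 ba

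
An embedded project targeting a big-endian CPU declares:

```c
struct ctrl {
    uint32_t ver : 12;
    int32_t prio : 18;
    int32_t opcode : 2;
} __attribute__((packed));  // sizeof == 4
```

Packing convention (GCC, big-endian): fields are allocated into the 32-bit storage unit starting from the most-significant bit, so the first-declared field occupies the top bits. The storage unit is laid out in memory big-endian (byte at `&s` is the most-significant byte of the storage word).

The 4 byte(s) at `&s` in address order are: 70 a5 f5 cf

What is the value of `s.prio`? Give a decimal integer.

[0]=0x70 [1]=0xa5 [2]=0xf5 [3]=0xcf (big-endian) → word 0x70a5f5cf
ver:12 @ bit 20 → (0x70a5f5cf>>20)&0xfff = 0x70a
prio:18 @ bit 2 → (0x70a5f5cf>>2)&0x3ffff = 0x17d73  ←
opcode:2 @ bit 0 → (0x70a5f5cf>>0)&0x3 = 0x3
prio signed 18b, MSB=0: value = 97651

97651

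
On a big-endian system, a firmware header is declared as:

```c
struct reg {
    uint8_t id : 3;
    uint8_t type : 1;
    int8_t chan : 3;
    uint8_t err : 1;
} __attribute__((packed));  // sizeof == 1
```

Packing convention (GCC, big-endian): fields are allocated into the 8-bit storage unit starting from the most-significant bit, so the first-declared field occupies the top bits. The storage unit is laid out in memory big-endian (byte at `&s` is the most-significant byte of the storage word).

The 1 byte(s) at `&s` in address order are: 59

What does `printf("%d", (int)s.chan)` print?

-4

[0]=0x59 (big-endian) → word 0x59
id:3 @ bit 5 → (0x59>>5)&0x7 = 0x2
type:1 @ bit 4 → (0x59>>4)&0x1 = 0x1
chan:3 @ bit 1 → (0x59>>1)&0x7 = 0x4  ←
err:1 @ bit 0 → (0x59>>0)&0x1 = 0x1
chan signed 3b, MSB=1: 4 - 8 = -4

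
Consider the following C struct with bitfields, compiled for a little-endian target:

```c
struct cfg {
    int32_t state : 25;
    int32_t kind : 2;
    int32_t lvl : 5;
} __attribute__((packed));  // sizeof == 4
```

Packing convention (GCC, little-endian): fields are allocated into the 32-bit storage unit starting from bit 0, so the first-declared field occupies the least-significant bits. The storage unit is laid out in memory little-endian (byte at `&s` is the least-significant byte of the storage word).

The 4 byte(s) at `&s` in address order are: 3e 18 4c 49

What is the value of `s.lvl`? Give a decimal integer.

9

[0]=0x3e [1]=0x18 [2]=0x4c [3]=0x49 (little-endian) → word 0x494c183e
state:25 @ bit 0 → (0x494c183e>>0)&0x1ffffff = 0x14c183e
kind:2 @ bit 25 → (0x494c183e>>25)&0x3 = 0x0
lvl:5 @ bit 27 → (0x494c183e>>27)&0x1f = 0x9  ←
lvl signed 5b, MSB=0: value = 9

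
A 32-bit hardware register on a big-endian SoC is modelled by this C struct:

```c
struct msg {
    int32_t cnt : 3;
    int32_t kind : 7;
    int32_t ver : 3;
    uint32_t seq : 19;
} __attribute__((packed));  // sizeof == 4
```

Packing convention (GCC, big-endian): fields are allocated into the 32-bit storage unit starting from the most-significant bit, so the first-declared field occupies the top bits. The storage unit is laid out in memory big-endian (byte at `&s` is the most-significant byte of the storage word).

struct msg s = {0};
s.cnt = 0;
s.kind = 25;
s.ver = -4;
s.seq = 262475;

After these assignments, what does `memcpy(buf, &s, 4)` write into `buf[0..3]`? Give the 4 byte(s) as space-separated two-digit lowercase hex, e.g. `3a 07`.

cnt (3b) val=0 bits=0x0 at bit 29: 0x00000000
kind (7b) val=25 bits=0x19 at bit 22: 0x06400000
ver (3b) val=-4 bits=0x4 at bit 19: 0x06600000
seq (19b) val=262475 bits=0x4014b at bit 0: 0x0664014b
word = 0x0664014b → big-endian bytes:
  [0]=0x06  [1]=0x64  [2]=0x01  [3]=0x4b

06 64 01 4b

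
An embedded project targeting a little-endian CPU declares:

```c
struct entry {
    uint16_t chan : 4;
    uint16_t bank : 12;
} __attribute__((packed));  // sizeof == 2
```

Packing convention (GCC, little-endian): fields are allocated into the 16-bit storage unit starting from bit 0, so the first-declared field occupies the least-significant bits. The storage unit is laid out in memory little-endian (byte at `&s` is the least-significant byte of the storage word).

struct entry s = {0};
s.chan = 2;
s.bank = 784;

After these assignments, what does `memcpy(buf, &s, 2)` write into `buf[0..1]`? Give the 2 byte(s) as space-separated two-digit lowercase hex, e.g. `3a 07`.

02 31

[0+:4] chan=2 & 0xf = 0x2; word=0x0002
[4+:12] bank=784 & 0xfff = 0x310; word=0x3102
word = 0x3102 → little-endian bytes:
  [0]=0x02  [1]=0x31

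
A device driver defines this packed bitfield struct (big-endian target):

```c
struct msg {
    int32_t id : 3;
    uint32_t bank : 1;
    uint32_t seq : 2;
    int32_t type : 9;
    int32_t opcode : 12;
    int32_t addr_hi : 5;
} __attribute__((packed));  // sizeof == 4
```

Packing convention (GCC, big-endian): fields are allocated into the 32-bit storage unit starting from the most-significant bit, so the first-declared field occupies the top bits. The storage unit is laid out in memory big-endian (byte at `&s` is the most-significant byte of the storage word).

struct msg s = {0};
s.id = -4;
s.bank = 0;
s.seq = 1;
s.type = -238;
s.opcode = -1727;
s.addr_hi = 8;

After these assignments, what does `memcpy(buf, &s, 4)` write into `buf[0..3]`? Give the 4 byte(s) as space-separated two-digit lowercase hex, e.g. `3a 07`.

id:3 = -4 → 0x4 << 29 → word 0x80000000
bank:1 = 0 → 0x0 << 28 → word 0x80000000
seq:2 = 1 → 0x1 << 26 → word 0x84000000
type:9 = -238 → 0x112 << 17 → word 0x86240000
opcode:12 = -1727 → 0x941 << 5 → word 0x86252820
addr_hi:5 = 8 → 0x8 << 0 → word 0x86252828
word = 0x86252828 → big-endian bytes:
  [0]=0x86  [1]=0x25  [2]=0x28  [3]=0x28

86 25 28 28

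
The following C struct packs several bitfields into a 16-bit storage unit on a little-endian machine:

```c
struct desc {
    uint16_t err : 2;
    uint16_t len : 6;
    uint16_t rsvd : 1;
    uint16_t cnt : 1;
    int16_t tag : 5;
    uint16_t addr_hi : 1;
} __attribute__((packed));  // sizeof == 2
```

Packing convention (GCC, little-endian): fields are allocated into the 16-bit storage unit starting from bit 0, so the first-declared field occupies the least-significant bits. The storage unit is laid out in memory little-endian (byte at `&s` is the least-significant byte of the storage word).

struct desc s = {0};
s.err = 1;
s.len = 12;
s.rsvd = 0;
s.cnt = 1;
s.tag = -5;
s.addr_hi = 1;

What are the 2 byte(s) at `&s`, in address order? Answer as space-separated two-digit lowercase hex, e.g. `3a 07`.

31 ee

err (2b) val=1 bits=0x1 at bit 0: 0x0001
len (6b) val=12 bits=0xc at bit 2: 0x0031
rsvd (1b) val=0 bits=0x0 at bit 8: 0x0031
cnt (1b) val=1 bits=0x1 at bit 9: 0x0231
tag (5b) val=-5 bits=0x1b at bit 10: 0x6e31
addr_hi (1b) val=1 bits=0x1 at bit 15: 0xee31
word = 0xee31 → little-endian bytes:
  [0]=0x31  [1]=0xee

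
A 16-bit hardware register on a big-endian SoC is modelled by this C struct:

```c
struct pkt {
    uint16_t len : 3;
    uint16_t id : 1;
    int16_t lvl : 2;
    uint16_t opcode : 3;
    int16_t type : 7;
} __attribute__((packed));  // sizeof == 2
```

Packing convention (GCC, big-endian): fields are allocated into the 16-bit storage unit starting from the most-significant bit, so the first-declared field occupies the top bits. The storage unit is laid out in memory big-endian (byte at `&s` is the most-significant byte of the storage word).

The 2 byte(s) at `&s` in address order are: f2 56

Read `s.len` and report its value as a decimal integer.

7

[0]=0xf2 [1]=0x56 (big-endian) → word 0xf256
len [13+:3] = (word>>13) & 0x7 = 7  ←
id [12+:1] = (word>>12) & 0x1 = 1
lvl [10+:2] = (word>>10) & 0x3 = 0
opcode [7+:3] = (word>>7) & 0x7 = 4
type [0+:7] = (word>>0) & 0x7f = 86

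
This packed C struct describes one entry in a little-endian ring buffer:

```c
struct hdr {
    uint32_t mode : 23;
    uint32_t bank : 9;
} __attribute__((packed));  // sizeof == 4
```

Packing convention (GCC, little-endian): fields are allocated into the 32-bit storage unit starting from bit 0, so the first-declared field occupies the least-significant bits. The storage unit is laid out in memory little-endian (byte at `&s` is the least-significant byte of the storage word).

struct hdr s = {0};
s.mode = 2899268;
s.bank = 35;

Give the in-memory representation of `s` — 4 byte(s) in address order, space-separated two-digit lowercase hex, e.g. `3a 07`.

44 3d ac 11

mode (23b) val=2899268 bits=0x2c3d44 at bit 0: 0x002c3d44
bank (9b) val=35 bits=0x23 at bit 23: 0x11ac3d44
word = 0x11ac3d44 → little-endian bytes:
  [0]=0x44  [1]=0x3d  [2]=0xac  [3]=0x11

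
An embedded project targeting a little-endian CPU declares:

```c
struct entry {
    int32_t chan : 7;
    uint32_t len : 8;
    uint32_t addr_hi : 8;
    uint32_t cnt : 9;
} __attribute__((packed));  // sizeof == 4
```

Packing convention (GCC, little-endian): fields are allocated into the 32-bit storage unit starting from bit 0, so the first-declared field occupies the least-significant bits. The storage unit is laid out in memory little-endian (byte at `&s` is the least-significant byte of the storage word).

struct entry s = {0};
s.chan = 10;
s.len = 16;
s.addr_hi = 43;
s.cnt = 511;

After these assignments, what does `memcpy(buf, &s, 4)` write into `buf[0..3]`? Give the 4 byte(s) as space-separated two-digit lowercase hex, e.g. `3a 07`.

0a 88 95 ff

[0+:7] chan=10 & 0x7f = 0xa; word=0x0000000a
[7+:8] len=16 & 0xff = 0x10; word=0x0000080a
[15+:8] addr_hi=43 & 0xff = 0x2b; word=0x0015880a
[23+:9] cnt=511 & 0x1ff = 0x1ff; word=0xff95880a
word = 0xff95880a → little-endian bytes:
  [0]=0x0a  [1]=0x88  [2]=0x95  [3]=0xff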